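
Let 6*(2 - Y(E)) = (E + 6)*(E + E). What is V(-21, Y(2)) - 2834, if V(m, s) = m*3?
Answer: -2897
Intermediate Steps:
Y(E) = 2 - E*(6 + E)/3 (Y(E) = 2 - (E + 6)*(E + E)/6 = 2 - (6 + E)*2*E/6 = 2 - E*(6 + E)/3)
V(m, s) = 3*m
V(-21, Y(2)) - 2834 = 3*(-21) - 2834 = -63 - 2834 = -2897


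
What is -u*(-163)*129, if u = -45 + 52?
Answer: 147189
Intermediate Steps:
u = 7
-u*(-163)*129 = -7*(-163)*129 = -(-1141)*129 = -1*(-147189) = 147189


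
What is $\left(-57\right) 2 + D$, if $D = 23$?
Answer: $-91$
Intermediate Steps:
$\left(-57\right) 2 + D = \left(-57\right) 2 + 23 = -114 + 23 = -91$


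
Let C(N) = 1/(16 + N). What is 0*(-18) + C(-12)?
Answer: ¼ ≈ 0.25000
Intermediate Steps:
0*(-18) + C(-12) = 0*(-18) + 1/(16 - 12) = 0 + 1/4 = 0 + ¼ = ¼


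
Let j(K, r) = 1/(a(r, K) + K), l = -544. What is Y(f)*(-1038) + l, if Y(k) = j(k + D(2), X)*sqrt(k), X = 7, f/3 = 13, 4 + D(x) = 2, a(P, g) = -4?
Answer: -544 - 346*sqrt(39)/11 ≈ -740.43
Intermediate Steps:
D(x) = -2 (D(x) = -4 + 2 = -2)
f = 39 (f = 3*13 = 39)
j(K, r) = 1/(-4 + K)
Y(k) = sqrt(k)/(-6 + k) (Y(k) = sqrt(k)/(-4 + (k - 2)) = sqrt(k)/(-4 + (-2 + k)) = sqrt(k)/(-6 + k))
Y(f)*(-1038) + l = (sqrt(39)/(-6 + 39))*(-1038) - 544 = (sqrt(39)/33)*(-1038) - 544 = -346*sqrt(39)/11 - 544 = -544 - 346*sqrt(39)/11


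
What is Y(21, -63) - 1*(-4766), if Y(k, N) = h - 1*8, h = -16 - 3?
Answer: 4739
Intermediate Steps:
h = -19
Y(k, N) = -27 (Y(k, N) = -19 - 1*8 = -19 - 8 = -27)
Y(21, -63) - 1*(-4766) = -27 - 1*(-4766) = -27 + 4766 = 4739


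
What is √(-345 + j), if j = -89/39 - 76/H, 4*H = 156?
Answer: 2*I*√14755/13 ≈ 18.688*I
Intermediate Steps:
H = 39 (H = (¼)*156 = 39)
j = -55/13 (j = -89/39 - 76/39 = -55/13 ≈ -4.2308)
√(-345 + j) = √(-345 - 55/13) = √(-4540/13) = 2*I*√14755/13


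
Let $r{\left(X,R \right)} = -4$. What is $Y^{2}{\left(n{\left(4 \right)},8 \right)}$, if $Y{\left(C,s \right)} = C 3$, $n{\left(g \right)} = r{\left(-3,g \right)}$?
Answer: $144$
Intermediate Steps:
$n{\left(g \right)} = -4$
$Y{\left(C,s \right)} = 3 C$
$Y^{2}{\left(n{\left(4 \right)},8 \right)} = \left(3 \left(-4\right)\right)^{2} = \left(-12\right)^{2} = 144$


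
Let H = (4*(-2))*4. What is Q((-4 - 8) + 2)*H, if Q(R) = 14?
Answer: -448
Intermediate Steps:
H = -32 (H = -8*4 = -32)
Q((-4 - 8) + 2)*H = 14*(-32) = -448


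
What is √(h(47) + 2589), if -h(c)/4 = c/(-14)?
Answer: √127519/7 ≈ 51.014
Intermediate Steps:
h(c) = 2*c/7 (h(c) = -4*c/(-14) = -4*c*(-1)/14 = -(-2)*c/7 = 2*c/7)
√(h(47) + 2589) = √((2/7)*47 + 2589) = √(94/7 + 2589) = √(18217/7) = √127519/7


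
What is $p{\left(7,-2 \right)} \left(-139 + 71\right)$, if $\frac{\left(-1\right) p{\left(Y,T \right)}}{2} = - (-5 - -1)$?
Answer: $544$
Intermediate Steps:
$p{\left(Y,T \right)} = -8$ ($p{\left(Y,T \right)} = - 2 \left(- (-5 - -1)\right) = - 2 \left(- (-5 + 1)\right) = - 2 \left(\left(-1\right) \left(-4\right)\right) = \left(-2\right) 4 = -8$)
$p{\left(7,-2 \right)} \left(-139 + 71\right) = - 8 \left(-139 + 71\right) = \left(-8\right) \left(-68\right) = 544$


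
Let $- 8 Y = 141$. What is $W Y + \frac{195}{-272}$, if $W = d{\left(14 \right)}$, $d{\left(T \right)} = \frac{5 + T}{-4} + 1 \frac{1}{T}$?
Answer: $\frac{311277}{3808} \approx 81.743$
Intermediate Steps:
$d{\left(T \right)} = - \frac{5}{4} + \frac{1}{T} - \frac{T}{4}$ ($d{\left(T \right)} = \left(5 + T\right) \left(- \frac{1}{4}\right) + \frac{1}{T} = \left(- \frac{5}{4} - \frac{T}{4}\right) + \frac{1}{T} = - \frac{5}{4} + \frac{1}{T} - \frac{T}{4}$)
$Y = - \frac{141}{8}$ ($Y = \left(- \frac{1}{8}\right) 141 = - \frac{141}{8} \approx -17.625$)
$W = - \frac{131}{28}$ ($W = \frac{4 - 14 \left(5 + 14\right)}{4 \cdot 14} = \frac{1}{4} \cdot \frac{1}{14} \left(4 - 14 \cdot 19\right) = \frac{1}{4} \cdot \frac{1}{14} \left(4 - 266\right) = \frac{1}{4} \cdot \frac{1}{14} \left(-262\right) = - \frac{131}{28} \approx -4.6786$)
$W Y + \frac{195}{-272} = \left(- \frac{131}{28}\right) \left(- \frac{141}{8}\right) + \frac{195}{-272} = \frac{18471}{224} + 195 \left(- \frac{1}{272}\right) = \frac{18471}{224} - \frac{195}{272} = \frac{311277}{3808}$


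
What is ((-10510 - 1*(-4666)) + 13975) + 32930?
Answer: 41061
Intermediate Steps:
((-10510 - 1*(-4666)) + 13975) + 32930 = ((-10510 + 4666) + 13975) + 32930 = (-5844 + 13975) + 32930 = 8131 + 32930 = 41061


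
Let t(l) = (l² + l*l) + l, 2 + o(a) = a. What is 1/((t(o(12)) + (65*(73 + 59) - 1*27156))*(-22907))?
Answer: 1/420709962 ≈ 2.3769e-9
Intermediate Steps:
o(a) = -2 + a
t(l) = l + 2*l² (t(l) = (l² + l²) + l = 2*l² + l = l + 2*l²)
1/((t(o(12)) + (65*(73 + 59) - 1*27156))*(-22907)) = 1/(((-2 + 12)*(1 + 2*(-2 + 12)) + (65*(73 + 59) - 1*27156))*(-22907)) = -1/22907/(10*(1 + 2*10) + (65*132 - 27156)) = -1/22907/(10*(1 + 20) + (8580 - 27156)) = -1/22907/(10*21 - 18576) = -1/22907/(210 - 18576) = -1/22907/(-18366) = -1/18366*(-1/22907) = 1/420709962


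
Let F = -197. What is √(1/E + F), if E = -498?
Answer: I*√48857286/498 ≈ 14.036*I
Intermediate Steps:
√(1/E + F) = √(1/(-498) - 197) = √(-1/498 - 197) = √(-98107/498) = I*√48857286/498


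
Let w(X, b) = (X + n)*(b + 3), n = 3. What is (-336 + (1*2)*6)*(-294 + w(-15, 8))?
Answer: 138024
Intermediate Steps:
w(X, b) = (3 + X)*(3 + b) (w(X, b) = (X + 3)*(b + 3) = (3 + X)*(3 + b))
(-336 + (1*2)*6)*(-294 + w(-15, 8)) = (-336 + (1*2)*6)*(-294 + (9 + 3*(-15) + 3*8 - 15*8)) = (-336 + 2*6)*(-294 + (9 - 45 + 24 - 120)) = (-336 + 12)*(-294 - 132) = -324*(-426) = 138024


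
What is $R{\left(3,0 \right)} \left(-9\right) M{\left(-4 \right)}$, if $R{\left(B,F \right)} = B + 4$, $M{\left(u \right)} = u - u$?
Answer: $0$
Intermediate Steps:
$M{\left(u \right)} = 0$
$R{\left(B,F \right)} = 4 + B$
$R{\left(3,0 \right)} \left(-9\right) M{\left(-4 \right)} = \left(4 + 3\right) \left(-9\right) 0 = 7 \left(-9\right) 0 = \left(-63\right) 0 = 0$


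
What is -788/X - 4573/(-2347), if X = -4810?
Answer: 11922783/5644535 ≈ 2.1123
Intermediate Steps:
-788/X - 4573/(-2347) = -788/(-4810) - 4573/(-2347) = -788*(-1/4810) - 4573*(-1/2347) = 394/2405 + 4573/2347 = 11922783/5644535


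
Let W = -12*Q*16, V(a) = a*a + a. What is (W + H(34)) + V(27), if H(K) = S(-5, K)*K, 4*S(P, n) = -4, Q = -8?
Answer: 2258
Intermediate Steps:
V(a) = a + a**2 (V(a) = a**2 + a = a + a**2)
S(P, n) = -1 (S(P, n) = (1/4)*(-4) = -1)
H(K) = -K
W = 1536 (W = -12*(-8)*16 = 96*16 = 1536)
(W + H(34)) + V(27) = (1536 - 1*34) + 27*(1 + 27) = (1536 - 34) + 27*28 = 1502 + 756 = 2258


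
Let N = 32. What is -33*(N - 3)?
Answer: -957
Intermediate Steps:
-33*(N - 3) = -33*(32 - 3) = -33*29 = -957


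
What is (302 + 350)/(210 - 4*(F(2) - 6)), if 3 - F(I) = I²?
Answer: 326/119 ≈ 2.7395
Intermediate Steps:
F(I) = 3 - I²
(302 + 350)/(210 - 4*(F(2) - 6)) = (302 + 350)/(210 - 4*((3 - 1*2²) - 6)) = 652/(210 - 4*((3 - 1*4) - 6)) = 652/(210 - 4*((3 - 4) - 6)) = 652/(210 - 4*(-1 - 6)) = 652/(210 - 4*(-7)) = 652/(210 + 28) = 652/238 = 652*(1/238) = 326/119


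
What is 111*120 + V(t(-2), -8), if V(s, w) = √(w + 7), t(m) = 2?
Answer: 13320 + I ≈ 13320.0 + 1.0*I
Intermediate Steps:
V(s, w) = √(7 + w)
111*120 + V(t(-2), -8) = 111*120 + √(7 - 8) = 13320 + √(-1) = 13320 + I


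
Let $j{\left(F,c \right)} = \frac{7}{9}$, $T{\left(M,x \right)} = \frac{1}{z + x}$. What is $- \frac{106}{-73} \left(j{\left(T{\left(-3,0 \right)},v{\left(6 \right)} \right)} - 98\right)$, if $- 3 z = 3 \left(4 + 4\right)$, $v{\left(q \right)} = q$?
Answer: $- \frac{92750}{657} \approx -141.17$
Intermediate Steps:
$z = -8$ ($z = - \frac{3 \left(4 + 4\right)}{3} = - \frac{3 \cdot 8}{3} = \left(- \frac{1}{3}\right) 24 = -8$)
$T{\left(M,x \right)} = \frac{1}{-8 + x}$
$j{\left(F,c \right)} = \frac{7}{9}$ ($j{\left(F,c \right)} = 7 \cdot \frac{1}{9} = \frac{7}{9}$)
$- \frac{106}{-73} \left(j{\left(T{\left(-3,0 \right)},v{\left(6 \right)} \right)} - 98\right) = - \frac{106}{-73} \left(\frac{7}{9} - 98\right) = \left(-106\right) \left(- \frac{1}{73}\right) \left(- \frac{875}{9}\right) = \frac{106}{73} \left(- \frac{875}{9}\right) = - \frac{92750}{657}$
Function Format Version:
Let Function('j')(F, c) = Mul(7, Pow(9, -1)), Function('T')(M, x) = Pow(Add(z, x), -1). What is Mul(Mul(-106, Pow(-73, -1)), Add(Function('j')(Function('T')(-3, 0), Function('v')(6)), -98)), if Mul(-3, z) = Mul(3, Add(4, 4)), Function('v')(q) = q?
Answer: Rational(-92750, 657) ≈ -141.17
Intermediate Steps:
z = -8 (z = Mul(Rational(-1, 3), Mul(3, Add(4, 4))) = Mul(Rational(-1, 3), Mul(3, 8)) = Mul(Rational(-1, 3), 24) = -8)
Function('T')(M, x) = Pow(Add(-8, x), -1)
Function('j')(F, c) = Rational(7, 9) (Function('j')(F, c) = Mul(7, Rational(1, 9)) = Rational(7, 9))
Mul(Mul(-106, Pow(-73, -1)), Add(Function('j')(Function('T')(-3, 0), Function('v')(6)), -98)) = Mul(Mul(-106, Pow(-73, -1)), Add(Rational(7, 9), -98)) = Mul(Mul(-106, Rational(-1, 73)), Rational(-875, 9)) = Mul(Rational(106, 73), Rational(-875, 9)) = Rational(-92750, 657)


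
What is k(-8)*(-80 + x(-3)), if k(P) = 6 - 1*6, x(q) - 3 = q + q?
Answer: 0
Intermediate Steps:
x(q) = 3 + 2*q (x(q) = 3 + (q + q) = 3 + 2*q)
k(P) = 0 (k(P) = 6 - 6 = 0)
k(-8)*(-80 + x(-3)) = 0*(-80 + (3 + 2*(-3))) = 0*(-80 + (3 - 6)) = 0*(-80 - 3) = 0*(-83) = 0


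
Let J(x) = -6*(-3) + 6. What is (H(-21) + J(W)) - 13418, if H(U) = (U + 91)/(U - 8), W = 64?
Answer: -388496/29 ≈ -13396.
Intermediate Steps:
J(x) = 24 (J(x) = 18 + 6 = 24)
H(U) = (91 + U)/(-8 + U)
(H(-21) + J(W)) - 13418 = ((91 - 21)/(-8 - 21) + 24) - 13418 = (70/(-29) + 24) - 13418 = (-1/29*70 + 24) - 13418 = (-70/29 + 24) - 13418 = 626/29 - 13418 = -388496/29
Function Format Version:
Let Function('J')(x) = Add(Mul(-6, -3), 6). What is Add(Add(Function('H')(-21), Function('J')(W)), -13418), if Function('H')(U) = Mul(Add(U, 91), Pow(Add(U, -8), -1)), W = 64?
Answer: Rational(-388496, 29) ≈ -13396.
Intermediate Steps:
Function('J')(x) = 24 (Function('J')(x) = Add(18, 6) = 24)
Function('H')(U) = Mul(Pow(Add(-8, U), -1), Add(91, U)) (Function('H')(U) = Mul(Add(91, U), Pow(Add(-8, U), -1)) = Mul(Pow(Add(-8, U), -1), Add(91, U)))
Add(Add(Function('H')(-21), Function('J')(W)), -13418) = Add(Add(Mul(Pow(Add(-8, -21), -1), Add(91, -21)), 24), -13418) = Add(Add(Mul(Pow(-29, -1), 70), 24), -13418) = Add(Add(Mul(Rational(-1, 29), 70), 24), -13418) = Add(Add(Rational(-70, 29), 24), -13418) = Add(Rational(626, 29), -13418) = Rational(-388496, 29)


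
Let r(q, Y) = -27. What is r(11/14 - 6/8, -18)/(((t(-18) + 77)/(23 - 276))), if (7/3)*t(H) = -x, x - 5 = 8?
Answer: 47817/500 ≈ 95.634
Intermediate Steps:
x = 13 (x = 5 + 8 = 13)
t(H) = -39/7 (t(H) = 3*(-1*13)/7 = (3/7)*(-13) = -39/7)
r(11/14 - 6/8, -18)/(((t(-18) + 77)/(23 - 276))) = -27*(23 - 276)/(-39/7 + 77) = -27/((500/7)/(-253)) = -27/((500/7)*(-1/253)) = -27/(-500/1771) = -27*(-1771/500) = 47817/500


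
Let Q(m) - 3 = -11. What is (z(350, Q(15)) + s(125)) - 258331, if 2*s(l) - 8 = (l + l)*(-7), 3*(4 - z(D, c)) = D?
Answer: -777944/3 ≈ -2.5931e+5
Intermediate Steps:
Q(m) = -8 (Q(m) = 3 - 11 = -8)
z(D, c) = 4 - D/3
s(l) = 4 - 7*l (s(l) = 4 + ((l + l)*(-7))/2 = 4 + ((2*l)*(-7))/2 = 4 + (-14*l)/2 = 4 - 7*l)
(z(350, Q(15)) + s(125)) - 258331 = ((4 - ⅓*350) + (4 - 7*125)) - 258331 = ((4 - 350/3) + (4 - 875)) - 258331 = (-338/3 - 871) - 258331 = -2951/3 - 258331 = -777944/3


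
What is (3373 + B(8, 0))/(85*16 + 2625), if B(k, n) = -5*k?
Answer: 3333/3985 ≈ 0.83639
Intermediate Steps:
(3373 + B(8, 0))/(85*16 + 2625) = (3373 - 5*8)/(85*16 + 2625) = (3373 - 40)/(1360 + 2625) = 3333/3985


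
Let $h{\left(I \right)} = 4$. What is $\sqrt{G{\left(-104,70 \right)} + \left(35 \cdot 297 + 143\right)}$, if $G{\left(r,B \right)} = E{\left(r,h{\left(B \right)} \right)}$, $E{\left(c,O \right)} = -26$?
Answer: $12 \sqrt{73} \approx 102.53$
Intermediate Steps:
$G{\left(r,B \right)} = -26$
$\sqrt{G{\left(-104,70 \right)} + \left(35 \cdot 297 + 143\right)} = \sqrt{-26 + \left(35 \cdot 297 + 143\right)} = \sqrt{-26 + \left(10395 + 143\right)} = \sqrt{-26 + 10538} = \sqrt{10512} = 12 \sqrt{73}$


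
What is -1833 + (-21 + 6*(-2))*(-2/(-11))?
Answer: -1839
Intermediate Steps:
-1833 + (-21 + 6*(-2))*(-2/(-11)) = -1833 + (-21 - 12)*(-2*(-1/11)) = -1833 - 33*2/11 = -1833 - 6 = -1839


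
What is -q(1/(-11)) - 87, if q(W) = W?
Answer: -956/11 ≈ -86.909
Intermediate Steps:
-q(1/(-11)) - 87 = -1/(-11) - 87 = -1*(-1/11) - 87 = 1/11 - 87 = -956/11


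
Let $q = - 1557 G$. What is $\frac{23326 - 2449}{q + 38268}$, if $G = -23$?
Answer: $\frac{6959}{24693} \approx 0.28182$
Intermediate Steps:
$q = 35811$ ($q = \left(-1557\right) \left(-23\right) = 35811$)
$\frac{23326 - 2449}{q + 38268} = \frac{23326 - 2449}{35811 + 38268} = \frac{23326 - 2449}{74079} = \left(23326 - 2449\right) \frac{1}{74079} = 20877 \cdot \frac{1}{74079} = \frac{6959}{24693}$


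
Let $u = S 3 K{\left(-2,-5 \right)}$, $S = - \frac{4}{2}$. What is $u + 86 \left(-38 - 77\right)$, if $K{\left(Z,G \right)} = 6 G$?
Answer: $-9710$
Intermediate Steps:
$S = -2$ ($S = \left(-4\right) \frac{1}{2} = -2$)
$u = 180$ ($u = \left(-2\right) 3 \cdot 6 \left(-5\right) = \left(-6\right) \left(-30\right) = 180$)
$u + 86 \left(-38 - 77\right) = 180 + 86 \left(-38 - 77\right) = 180 + 86 \left(-115\right) = 180 - 9890 = -9710$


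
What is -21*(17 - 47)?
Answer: 630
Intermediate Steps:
-21*(17 - 47) = -21*(-30) = -1*(-630) = 630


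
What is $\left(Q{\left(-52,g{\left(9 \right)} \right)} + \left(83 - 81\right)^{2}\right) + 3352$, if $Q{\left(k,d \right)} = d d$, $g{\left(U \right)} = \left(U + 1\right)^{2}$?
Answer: $13356$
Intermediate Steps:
$g{\left(U \right)} = \left(1 + U\right)^{2}$
$Q{\left(k,d \right)} = d^{2}$
$\left(Q{\left(-52,g{\left(9 \right)} \right)} + \left(83 - 81\right)^{2}\right) + 3352 = \left(\left(\left(1 + 9\right)^{2}\right)^{2} + \left(83 - 81\right)^{2}\right) + 3352 = \left(\left(10^{2}\right)^{2} + 2^{2}\right) + 3352 = \left(100^{2} + 4\right) + 3352 = \left(10000 + 4\right) + 3352 = 10004 + 3352 = 13356$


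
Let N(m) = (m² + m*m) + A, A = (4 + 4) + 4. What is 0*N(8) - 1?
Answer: -1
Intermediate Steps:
A = 12 (A = 8 + 4 = 12)
N(m) = 12 + 2*m² (N(m) = (m² + m*m) + 12 = (m² + m²) + 12 = 2*m² + 12 = 12 + 2*m²)
0*N(8) - 1 = 0*(12 + 2*8²) - 1 = 0*(12 + 2*64) - 1 = 0*(12 + 128) - 1 = 0*140 - 1 = 0 - 1 = -1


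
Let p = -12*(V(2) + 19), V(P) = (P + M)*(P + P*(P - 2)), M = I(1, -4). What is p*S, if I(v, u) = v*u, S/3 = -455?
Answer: 245700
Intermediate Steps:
S = -1365 (S = 3*(-455) = -1365)
I(v, u) = u*v
M = -4 (M = -4*1 = -4)
V(P) = (-4 + P)*(P + P*(-2 + P)) (V(P) = (P - 4)*(P + P*(P - 2)) = (-4 + P)*(P + P*(-2 + P)))
p = -180 (p = -12*(2*(4 + 2² - 5*2) + 19) = -12*(2*(4 + 4 - 10) + 19) = -12*(2*(-2) + 19) = -12*(-4 + 19) = -12*15 = -180)
p*S = -180*(-1365) = 245700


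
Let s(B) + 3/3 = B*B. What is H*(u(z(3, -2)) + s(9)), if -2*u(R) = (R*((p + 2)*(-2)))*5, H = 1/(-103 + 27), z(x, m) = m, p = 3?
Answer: -15/38 ≈ -0.39474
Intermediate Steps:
s(B) = -1 + B² (s(B) = -1 + B*B = -1 + B²)
H = -1/76 (H = 1/(-76) = -1/76 ≈ -0.013158)
u(R) = 25*R (u(R) = -R*((3 + 2)*(-2))*5/2 = -R*(5*(-2))*5/2 = -R*(-10)*5/2 = -(-10*R)*5/2 = -(-25)*R = 25*R)
H*(u(z(3, -2)) + s(9)) = -(25*(-2) + (-1 + 9²))/76 = -(-50 + (-1 + 81))/76 = -(-50 + 80)/76 = -1/76*30 = -15/38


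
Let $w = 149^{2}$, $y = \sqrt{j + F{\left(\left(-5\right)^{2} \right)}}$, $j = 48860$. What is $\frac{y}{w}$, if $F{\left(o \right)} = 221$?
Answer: $\frac{\sqrt{49081}}{22201} \approx 0.0099789$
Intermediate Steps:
$y = \sqrt{49081}$ ($y = \sqrt{48860 + 221} = \sqrt{49081} \approx 221.54$)
$w = 22201$
$\frac{y}{w} = \frac{\sqrt{49081}}{22201}$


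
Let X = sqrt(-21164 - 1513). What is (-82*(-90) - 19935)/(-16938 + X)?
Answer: 70885530/95639507 + 4185*I*sqrt(22677)/95639507 ≈ 0.74117 + 0.0065895*I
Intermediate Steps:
X = I*sqrt(22677) (X = sqrt(-22677) = I*sqrt(22677) ≈ 150.59*I)
(-82*(-90) - 19935)/(-16938 + X) = (-82*(-90) - 19935)/(-16938 + I*sqrt(22677)) = (7380 - 19935)/(-16938 + I*sqrt(22677)) = -12555/(-16938 + I*sqrt(22677))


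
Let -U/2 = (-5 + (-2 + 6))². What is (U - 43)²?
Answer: 2025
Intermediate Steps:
U = -2 (U = -2*(-5 + (-2 + 6))² = -2*(-5 + 4)² = -2*(-1)² = -2*1 = -2)
(U - 43)² = (-2 - 43)² = (-45)² = 2025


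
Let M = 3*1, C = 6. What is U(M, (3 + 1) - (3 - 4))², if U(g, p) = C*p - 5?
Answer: 625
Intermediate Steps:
M = 3
U(g, p) = -5 + 6*p (U(g, p) = 6*p - 5 = -5 + 6*p)
U(M, (3 + 1) - (3 - 4))² = (-5 + 6*((3 + 1) - (3 - 4)))² = (-5 + 6*(4 - 1*(-1)))² = (-5 + 6*(4 + 1))² = (-5 + 6*5)² = (-5 + 30)² = 25² = 625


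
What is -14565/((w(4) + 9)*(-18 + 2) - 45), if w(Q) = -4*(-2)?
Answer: 14565/317 ≈ 45.946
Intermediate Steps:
w(Q) = 8
-14565/((w(4) + 9)*(-18 + 2) - 45) = -14565/((8 + 9)*(-18 + 2) - 45) = -14565/(17*(-16) - 45) = -14565/(-272 - 45) = -14565/(-317) = -14565*(-1/317) = 14565/317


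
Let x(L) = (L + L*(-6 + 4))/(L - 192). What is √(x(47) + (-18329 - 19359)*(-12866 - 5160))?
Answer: √14283625752015/145 ≈ 26065.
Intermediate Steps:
x(L) = -L/(-192 + L) (x(L) = (L + L*(-2))/(-192 + L) = (L - 2*L)/(-192 + L) = (-L)/(-192 + L) = -L/(-192 + L))
√(x(47) + (-18329 - 19359)*(-12866 - 5160)) = √(-1*47/(-192 + 47) + (-18329 - 19359)*(-12866 - 5160)) = √(-1*47/(-145) - 37688*(-18026)) = √(-1*47*(-1/145) + 679363888) = √(47/145 + 679363888) = √(98507763807/145) = √14283625752015/145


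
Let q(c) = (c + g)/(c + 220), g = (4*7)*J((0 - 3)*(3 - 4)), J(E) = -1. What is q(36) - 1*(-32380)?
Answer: 1036161/32 ≈ 32380.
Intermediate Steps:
g = -28 (g = (4*7)*(-1) = 28*(-1) = -28)
q(c) = (-28 + c)/(220 + c) (q(c) = (c - 28)/(c + 220) = (-28 + c)/(220 + c))
q(36) - 1*(-32380) = (-28 + 36)/(220 + 36) - 1*(-32380) = 8/256 + 32380 = (1/256)*8 + 32380 = 1/32 + 32380 = 1036161/32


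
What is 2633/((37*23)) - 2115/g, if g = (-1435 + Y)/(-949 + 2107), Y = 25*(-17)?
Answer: 69638035/52762 ≈ 1319.9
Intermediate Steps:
Y = -425
g = -310/193 (g = (-1435 - 425)/(-949 + 2107) = -1860/1158 = -1860*1/1158 = -310/193 ≈ -1.6062)
2633/((37*23)) - 2115/g = 2633/((37*23)) - 2115/(-310/193) = 2633/851 - 2115*(-193/310) = 2633*(1/851) + 81639/62 = 2633/851 + 81639/62 = 69638035/52762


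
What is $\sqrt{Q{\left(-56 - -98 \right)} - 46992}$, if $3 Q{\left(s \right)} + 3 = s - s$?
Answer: $i \sqrt{46993} \approx 216.78 i$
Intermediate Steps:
$Q{\left(s \right)} = -1$ ($Q{\left(s \right)} = -1 + \frac{s - s}{3} = -1 + \frac{1}{3} \cdot 0 = -1 + 0 = -1$)
$\sqrt{Q{\left(-56 - -98 \right)} - 46992} = \sqrt{-1 - 46992} = \sqrt{-46993} = i \sqrt{46993}$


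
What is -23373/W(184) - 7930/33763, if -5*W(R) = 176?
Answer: 3944317315/5942288 ≈ 663.77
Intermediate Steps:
W(R) = -176/5 (W(R) = -⅕*176 = -176/5)
-23373/W(184) - 7930/33763 = -23373/(-176/5) - 7930/33763 = -23373*(-5/176) - 7930*1/33763 = 116865/176 - 7930/33763 = 3944317315/5942288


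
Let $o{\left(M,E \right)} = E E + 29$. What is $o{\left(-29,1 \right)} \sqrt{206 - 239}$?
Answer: $30 i \sqrt{33} \approx 172.34 i$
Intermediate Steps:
$o{\left(M,E \right)} = 29 + E^{2}$ ($o{\left(M,E \right)} = E^{2} + 29 = 29 + E^{2}$)
$o{\left(-29,1 \right)} \sqrt{206 - 239} = \left(29 + 1^{2}\right) \sqrt{206 - 239} = \left(29 + 1\right) \sqrt{-33} = 30 i \sqrt{33}$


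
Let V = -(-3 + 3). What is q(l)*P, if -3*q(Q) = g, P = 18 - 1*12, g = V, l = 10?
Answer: 0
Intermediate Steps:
V = 0 (V = -1*0 = 0)
g = 0
P = 6 (P = 18 - 12 = 6)
q(Q) = 0 (q(Q) = -⅓*0 = 0)
q(l)*P = 0*6 = 0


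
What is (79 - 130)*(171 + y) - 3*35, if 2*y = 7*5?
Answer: -19437/2 ≈ -9718.5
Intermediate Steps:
y = 35/2 (y = (7*5)/2 = (1/2)*35 = 35/2 ≈ 17.500)
(79 - 130)*(171 + y) - 3*35 = (79 - 130)*(171 + 35/2) - 3*35 = -51*377/2 - 1*105 = -19227/2 - 105 = -19437/2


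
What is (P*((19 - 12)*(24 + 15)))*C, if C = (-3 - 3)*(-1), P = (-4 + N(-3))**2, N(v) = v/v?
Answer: 14742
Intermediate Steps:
N(v) = 1
P = 9 (P = (-4 + 1)**2 = (-3)**2 = 9)
C = 6 (C = -6*(-1) = 6)
(P*((19 - 12)*(24 + 15)))*C = (9*((19 - 12)*(24 + 15)))*6 = (9*(7*39))*6 = (9*273)*6 = 2457*6 = 14742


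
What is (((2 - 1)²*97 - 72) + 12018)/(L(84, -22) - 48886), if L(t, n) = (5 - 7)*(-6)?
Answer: -12043/48874 ≈ -0.24641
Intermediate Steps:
L(t, n) = 12 (L(t, n) = -2*(-6) = 12)
(((2 - 1)²*97 - 72) + 12018)/(L(84, -22) - 48886) = (((2 - 1)²*97 - 72) + 12018)/(12 - 48886) = ((1²*97 - 72) + 12018)/(-48874) = ((1*97 - 72) + 12018)*(-1/48874) = ((97 - 72) + 12018)*(-1/48874) = (25 + 12018)*(-1/48874) = 12043*(-1/48874) = -12043/48874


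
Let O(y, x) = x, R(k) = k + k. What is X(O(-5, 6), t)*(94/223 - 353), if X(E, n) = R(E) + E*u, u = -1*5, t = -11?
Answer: 1415250/223 ≈ 6346.4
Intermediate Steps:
R(k) = 2*k
u = -5
X(E, n) = -3*E (X(E, n) = 2*E + E*(-5) = 2*E - 5*E = -3*E)
X(O(-5, 6), t)*(94/223 - 353) = (-3*6)*(94/223 - 353) = -18*(94*(1/223) - 353) = -18*(94/223 - 353) = -18*(-78625/223) = 1415250/223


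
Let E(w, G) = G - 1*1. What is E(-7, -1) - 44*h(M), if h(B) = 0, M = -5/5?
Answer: -2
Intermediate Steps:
M = -1 (M = -5*⅕ = -1)
E(w, G) = -1 + G (E(w, G) = G - 1 = -1 + G)
E(-7, -1) - 44*h(M) = (-1 - 1) - 44*0 = -2 + 0 = -2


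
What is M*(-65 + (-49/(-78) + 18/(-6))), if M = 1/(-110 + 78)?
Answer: 5255/2496 ≈ 2.1054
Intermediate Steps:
M = -1/32 (M = 1/(-32) = -1/32 ≈ -0.031250)
M*(-65 + (-49/(-78) + 18/(-6))) = -(-65 + (-49/(-78) + 18/(-6)))/32 = -(-65 + (-49*(-1/78) + 18*(-⅙)))/32 = -(-65 + (49/78 - 3))/32 = -(-65 - 185/78)/32 = -1/32*(-5255/78) = 5255/2496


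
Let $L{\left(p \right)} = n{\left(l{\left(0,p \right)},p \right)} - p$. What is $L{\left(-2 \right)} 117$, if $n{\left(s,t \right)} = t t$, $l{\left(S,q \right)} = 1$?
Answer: $702$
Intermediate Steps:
$n{\left(s,t \right)} = t^{2}$
$L{\left(p \right)} = p^{2} - p$
$L{\left(-2 \right)} 117 = - 2 \left(-1 - 2\right) 117 = \left(-2\right) \left(-3\right) 117 = 6 \cdot 117 = 702$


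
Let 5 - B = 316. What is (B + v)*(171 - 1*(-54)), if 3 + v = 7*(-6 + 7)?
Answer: -69075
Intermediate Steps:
B = -311 (B = 5 - 1*316 = 5 - 316 = -311)
v = 4 (v = -3 + 7*(-6 + 7) = -3 + 7*1 = -3 + 7 = 4)
(B + v)*(171 - 1*(-54)) = (-311 + 4)*(171 - 1*(-54)) = -307*(171 + 54) = -307*225 = -69075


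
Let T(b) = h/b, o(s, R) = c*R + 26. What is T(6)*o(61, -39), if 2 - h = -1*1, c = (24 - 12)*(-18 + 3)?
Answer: 3523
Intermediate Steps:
c = -180 (c = 12*(-15) = -180)
h = 3 (h = 2 - (-1) = 2 - 1*(-1) = 2 + 1 = 3)
o(s, R) = 26 - 180*R (o(s, R) = -180*R + 26 = 26 - 180*R)
T(b) = 3/b
T(6)*o(61, -39) = (3/6)*(26 - 180*(-39)) = (3*(⅙))*(26 + 7020) = (½)*7046 = 3523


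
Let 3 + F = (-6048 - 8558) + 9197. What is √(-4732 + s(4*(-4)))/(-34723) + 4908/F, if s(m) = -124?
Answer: -409/451 - 2*I*√1214/34723 ≈ -0.90687 - 0.0020069*I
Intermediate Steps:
F = -5412 (F = -3 + ((-6048 - 8558) + 9197) = -3 + (-14606 + 9197) = -3 - 5409 = -5412)
√(-4732 + s(4*(-4)))/(-34723) + 4908/F = √(-4732 - 124)/(-34723) + 4908/(-5412) = √(-4856)*(-1/34723) + 4908*(-1/5412) = (2*I*√1214)*(-1/34723) - 409/451 = -2*I*√1214/34723 - 409/451 = -409/451 - 2*I*√1214/34723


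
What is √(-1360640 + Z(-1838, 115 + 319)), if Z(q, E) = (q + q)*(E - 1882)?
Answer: 4*√247638 ≈ 1990.5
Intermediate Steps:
Z(q, E) = 2*q*(-1882 + E) (Z(q, E) = (2*q)*(-1882 + E) = 2*q*(-1882 + E))
√(-1360640 + Z(-1838, 115 + 319)) = √(-1360640 + 2*(-1838)*(-1882 + (115 + 319))) = √(-1360640 + 2*(-1838)*(-1882 + 434)) = √(-1360640 + 2*(-1838)*(-1448)) = √(-1360640 + 5322848) = √3962208 = 4*√247638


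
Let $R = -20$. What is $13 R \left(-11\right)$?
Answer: $2860$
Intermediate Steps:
$13 R \left(-11\right) = 13 \left(-20\right) \left(-11\right) = \left(-260\right) \left(-11\right) = 2860$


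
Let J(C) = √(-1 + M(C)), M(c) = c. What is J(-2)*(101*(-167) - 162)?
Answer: -17029*I*√3 ≈ -29495.0*I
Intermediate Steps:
J(C) = √(-1 + C)
J(-2)*(101*(-167) - 162) = √(-1 - 2)*(101*(-167) - 162) = √(-3)*(-16867 - 162) = (I*√3)*(-17029) = -17029*I*√3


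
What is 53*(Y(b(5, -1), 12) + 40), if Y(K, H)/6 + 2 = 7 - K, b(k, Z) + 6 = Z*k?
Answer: 7208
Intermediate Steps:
b(k, Z) = -6 + Z*k
Y(K, H) = 30 - 6*K (Y(K, H) = -12 + 6*(7 - K) = -12 + (42 - 6*K) = 30 - 6*K)
53*(Y(b(5, -1), 12) + 40) = 53*((30 - 6*(-6 - 1*5)) + 40) = 53*((30 - 6*(-6 - 5)) + 40) = 53*((30 - 6*(-11)) + 40) = 53*((30 + 66) + 40) = 53*(96 + 40) = 53*136 = 7208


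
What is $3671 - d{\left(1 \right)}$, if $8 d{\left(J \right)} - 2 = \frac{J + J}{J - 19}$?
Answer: $\frac{264295}{72} \approx 3670.8$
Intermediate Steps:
$d{\left(J \right)} = \frac{1}{4} + \frac{J}{4 \left(-19 + J\right)}$ ($d{\left(J \right)} = \frac{1}{4} + \frac{\left(J + J\right) \frac{1}{J - 19}}{8} = \frac{1}{4} + \frac{2 J \frac{1}{-19 + J}}{8} = \frac{1}{4} + \frac{J}{4 \left(-19 + J\right)}$)
$3671 - d{\left(1 \right)} = 3671 - \frac{-19 + 2 \cdot 1}{4 \left(-19 + 1\right)} = 3671 - \frac{-19 + 2}{4 \left(-18\right)} = 3671 - \frac{1}{4} \left(- \frac{1}{18}\right) \left(-17\right) = 3671 - \frac{17}{72} = \frac{264295}{72}$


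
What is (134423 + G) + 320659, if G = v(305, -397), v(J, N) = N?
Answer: 454685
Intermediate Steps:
G = -397
(134423 + G) + 320659 = (134423 - 397) + 320659 = 134026 + 320659 = 454685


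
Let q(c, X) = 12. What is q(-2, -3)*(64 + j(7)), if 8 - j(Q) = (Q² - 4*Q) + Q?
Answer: 528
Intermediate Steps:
j(Q) = 8 - Q² + 3*Q (j(Q) = 8 - ((Q² - 4*Q) + Q) = 8 - (Q² - 3*Q) = 8 + (-Q² + 3*Q) = 8 - Q² + 3*Q)
q(-2, -3)*(64 + j(7)) = 12*(64 + (8 - 1*7² + 3*7)) = 12*(64 + (8 - 1*49 + 21)) = 12*(64 + (8 - 49 + 21)) = 12*(64 - 20) = 12*44 = 528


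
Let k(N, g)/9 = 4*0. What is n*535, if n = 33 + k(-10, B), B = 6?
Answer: 17655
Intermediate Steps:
k(N, g) = 0 (k(N, g) = 9*(4*0) = 9*0 = 0)
n = 33 (n = 33 + 0 = 33)
n*535 = 33*535 = 17655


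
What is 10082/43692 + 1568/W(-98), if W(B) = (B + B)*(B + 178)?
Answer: 7141/54615 ≈ 0.13075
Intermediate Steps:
W(B) = 2*B*(178 + B) (W(B) = (2*B)*(178 + B) = 2*B*(178 + B))
10082/43692 + 1568/W(-98) = 10082/43692 + 1568/((2*(-98)*(178 - 98))) = 10082*(1/43692) + 1568/((2*(-98)*80)) = 5041/21846 + 1568/(-15680) = 5041/21846 + 1568*(-1/15680) = 5041/21846 - ⅒ = 7141/54615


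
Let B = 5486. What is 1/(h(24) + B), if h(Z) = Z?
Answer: 1/5510 ≈ 0.00018149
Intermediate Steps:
1/(h(24) + B) = 1/(24 + 5486) = 1/5510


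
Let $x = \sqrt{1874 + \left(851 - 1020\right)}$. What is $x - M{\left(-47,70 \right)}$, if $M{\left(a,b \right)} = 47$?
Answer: $-47 + \sqrt{1705} \approx -5.7084$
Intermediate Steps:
$x = \sqrt{1705}$ ($x = \sqrt{1874 - 169} = \sqrt{1705} \approx 41.292$)
$x - M{\left(-47,70 \right)} = \sqrt{1705} - 47 = -47 + \sqrt{1705}$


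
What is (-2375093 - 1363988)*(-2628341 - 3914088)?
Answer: 24462671967749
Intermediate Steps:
(-2375093 - 1363988)*(-2628341 - 3914088) = -3739081*(-6542429) = 24462671967749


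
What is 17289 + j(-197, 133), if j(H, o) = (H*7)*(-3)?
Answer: 21426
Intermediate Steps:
j(H, o) = -21*H (j(H, o) = (7*H)*(-3) = -21*H)
17289 + j(-197, 133) = 17289 - 21*(-197) = 17289 + 4137 = 21426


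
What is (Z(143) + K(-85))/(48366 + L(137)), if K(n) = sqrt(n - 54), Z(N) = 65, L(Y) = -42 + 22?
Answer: 65/48346 + I*sqrt(139)/48346 ≈ 0.0013445 + 0.00024386*I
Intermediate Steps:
L(Y) = -20
K(n) = sqrt(-54 + n)
(Z(143) + K(-85))/(48366 + L(137)) = (65 + sqrt(-54 - 85))/(48366 - 20) = (65 + sqrt(-139))/48346 = (65 + I*sqrt(139))*(1/48346) = 65/48346 + I*sqrt(139)/48346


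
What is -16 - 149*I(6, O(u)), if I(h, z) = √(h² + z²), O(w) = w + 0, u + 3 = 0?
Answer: -16 - 447*√5 ≈ -1015.5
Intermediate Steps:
u = -3 (u = -3 + 0 = -3)
O(w) = w
-16 - 149*I(6, O(u)) = -16 - 149*√(6² + (-3)²) = -16 - 149*√(36 + 9) = -16 - 447*√5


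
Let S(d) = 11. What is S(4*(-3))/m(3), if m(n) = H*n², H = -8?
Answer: -11/72 ≈ -0.15278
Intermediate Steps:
m(n) = -8*n²
S(4*(-3))/m(3) = 11/((-8*3²)) = 11/((-8*9)) = 11/(-72) = 11*(-1/72) = -11/72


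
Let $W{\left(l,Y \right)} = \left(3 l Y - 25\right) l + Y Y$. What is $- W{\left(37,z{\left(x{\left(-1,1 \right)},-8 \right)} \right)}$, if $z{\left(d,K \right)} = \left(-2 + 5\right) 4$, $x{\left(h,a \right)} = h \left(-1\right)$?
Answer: $-48503$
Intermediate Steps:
$x{\left(h,a \right)} = - h$
$z{\left(d,K \right)} = 12$ ($z{\left(d,K \right)} = 3 \cdot 4 = 12$)
$W{\left(l,Y \right)} = Y^{2} + l \left(-25 + 3 Y l\right)$ ($W{\left(l,Y \right)} = \left(3 Y l - 25\right) l + Y^{2} = \left(-25 + 3 Y l\right) l + Y^{2} = l \left(-25 + 3 Y l\right) + Y^{2} = Y^{2} + l \left(-25 + 3 Y l\right)$)
$- W{\left(37,z{\left(x{\left(-1,1 \right)},-8 \right)} \right)} = - (12^{2} - 925 + 3 \cdot 12 \cdot 37^{2}) = - (144 - 925 + 3 \cdot 12 \cdot 1369) = - (144 - 925 + 49284) = \left(-1\right) 48503 = -48503$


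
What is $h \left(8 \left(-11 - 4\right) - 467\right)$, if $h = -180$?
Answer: $105660$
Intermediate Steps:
$h \left(8 \left(-11 - 4\right) - 467\right) = - 180 \left(8 \left(-11 - 4\right) - 467\right) = - 180 \left(8 \left(-15\right) - 467\right) = - 180 \left(-120 - 467\right) = \left(-180\right) \left(-587\right) = 105660$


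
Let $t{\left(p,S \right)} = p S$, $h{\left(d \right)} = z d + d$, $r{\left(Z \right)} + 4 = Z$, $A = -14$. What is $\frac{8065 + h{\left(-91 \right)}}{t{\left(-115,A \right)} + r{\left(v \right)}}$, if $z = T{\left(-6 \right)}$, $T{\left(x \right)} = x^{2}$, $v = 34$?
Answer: $\frac{2349}{820} \approx 2.8646$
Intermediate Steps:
$r{\left(Z \right)} = -4 + Z$
$z = 36$ ($z = \left(-6\right)^{2} = 36$)
$h{\left(d \right)} = 37 d$ ($h{\left(d \right)} = 36 d + d = 37 d$)
$t{\left(p,S \right)} = S p$
$\frac{8065 + h{\left(-91 \right)}}{t{\left(-115,A \right)} + r{\left(v \right)}} = \frac{8065 + 37 \left(-91\right)}{\left(-14\right) \left(-115\right) + \left(-4 + 34\right)} = \frac{8065 - 3367}{1610 + 30} = \frac{4698}{1640} = 4698 \cdot \frac{1}{1640} = \frac{2349}{820}$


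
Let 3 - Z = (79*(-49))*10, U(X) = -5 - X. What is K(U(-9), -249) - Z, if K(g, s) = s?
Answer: -38962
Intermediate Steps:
Z = 38713 (Z = 3 - 79*(-49)*10 = 3 - (-3871)*10 = 3 - 1*(-38710) = 3 + 38710 = 38713)
K(U(-9), -249) - Z = -249 - 1*38713 = -249 - 38713 = -38962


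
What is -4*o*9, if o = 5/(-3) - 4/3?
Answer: 108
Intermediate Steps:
o = -3 (o = 5*(-⅓) - 4*⅓ = -5/3 - 4/3 = -3)
-4*o*9 = -4*(-3)*9 = 12*9 = 108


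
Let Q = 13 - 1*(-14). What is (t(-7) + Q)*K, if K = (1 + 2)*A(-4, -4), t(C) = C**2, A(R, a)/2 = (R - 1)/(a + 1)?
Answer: 760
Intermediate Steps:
Q = 27 (Q = 13 + 14 = 27)
A(R, a) = 2*(-1 + R)/(1 + a) (A(R, a) = 2*((R - 1)/(a + 1)) = 2*((-1 + R)/(1 + a)) = 2*(-1 + R)/(1 + a))
K = 10 (K = (1 + 2)*(2*(-1 - 4)/(1 - 4)) = 3*(2*(-5)/(-3)) = 3*(2*(-1/3)*(-5)) = 3*(10/3) = 10)
(t(-7) + Q)*K = ((-7)**2 + 27)*10 = (49 + 27)*10 = 76*10 = 760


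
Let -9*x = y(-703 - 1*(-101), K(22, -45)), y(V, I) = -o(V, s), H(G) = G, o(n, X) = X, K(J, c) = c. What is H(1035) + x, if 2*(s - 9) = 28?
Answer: 9338/9 ≈ 1037.6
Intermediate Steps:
s = 23 (s = 9 + (1/2)*28 = 9 + 14 = 23)
y(V, I) = -23 (y(V, I) = -1*23 = -23)
x = 23/9 (x = -1/9*(-23) = 23/9 ≈ 2.5556)
H(1035) + x = 1035 + 23/9 = 9338/9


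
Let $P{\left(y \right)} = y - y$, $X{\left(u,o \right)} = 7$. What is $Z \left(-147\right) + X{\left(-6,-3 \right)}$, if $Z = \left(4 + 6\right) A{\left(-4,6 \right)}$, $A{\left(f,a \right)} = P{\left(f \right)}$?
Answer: $7$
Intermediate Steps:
$P{\left(y \right)} = 0$
$A{\left(f,a \right)} = 0$
$Z = 0$ ($Z = \left(4 + 6\right) 0 = 10 \cdot 0 = 0$)
$Z \left(-147\right) + X{\left(-6,-3 \right)} = 0 \left(-147\right) + 7 = 0 + 7 = 7$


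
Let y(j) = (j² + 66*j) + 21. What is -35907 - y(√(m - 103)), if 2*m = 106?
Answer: -35878 - 330*I*√2 ≈ -35878.0 - 466.69*I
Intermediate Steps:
m = 53 (m = (½)*106 = 53)
y(j) = 21 + j² + 66*j
-35907 - y(√(m - 103)) = -35907 - (21 + (√(53 - 103))² + 66*√(53 - 103)) = -35907 - (21 + (√(-50))² + 66*√(-50)) = -35907 - (21 + (5*I*√2)² + 66*(5*I*√2)) = -35907 - (21 - 50 + 330*I*√2) = -35907 - (-29 + 330*I*√2) = -35907 + (29 - 330*I*√2) = -35878 - 330*I*√2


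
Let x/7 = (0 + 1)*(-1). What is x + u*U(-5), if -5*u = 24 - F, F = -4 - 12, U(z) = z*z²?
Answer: 993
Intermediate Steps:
U(z) = z³
F = -16
x = -7 (x = 7*((0 + 1)*(-1)) = 7*(1*(-1)) = 7*(-1) = -7)
u = -8 (u = -(24 - 1*(-16))/5 = -(24 + 16)/5 = -⅕*40 = -8)
x + u*U(-5) = -7 - 8*(-5)³ = -7 - 8*(-125) = -7 + 1000 = 993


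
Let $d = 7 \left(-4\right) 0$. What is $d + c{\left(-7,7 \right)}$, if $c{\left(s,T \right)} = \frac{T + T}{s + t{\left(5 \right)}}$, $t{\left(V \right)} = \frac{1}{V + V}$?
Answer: $- \frac{140}{69} \approx -2.029$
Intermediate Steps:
$t{\left(V \right)} = \frac{1}{2 V}$
$c{\left(s,T \right)} = \frac{2 T}{\frac{1}{10} + s}$ ($c{\left(s,T \right)} = \frac{T + T}{s + \frac{1}{2 \cdot 5}} = \frac{2 T}{s + \frac{1}{2} \cdot \frac{1}{5}} = \frac{2 T}{s + \frac{1}{10}} = \frac{2 T}{\frac{1}{10} + s}$)
$d = 0$ ($d = \left(-28\right) 0 = 0$)
$d + c{\left(-7,7 \right)} = 0 + 20 \cdot 7 \frac{1}{1 + 10 \left(-7\right)} = 0 + 20 \cdot 7 \frac{1}{1 - 70} = 0 + 20 \cdot 7 \frac{1}{-69} = 0 + 20 \cdot 7 \left(- \frac{1}{69}\right) = 0 - \frac{140}{69} = - \frac{140}{69}$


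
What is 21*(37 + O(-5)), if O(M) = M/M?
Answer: 798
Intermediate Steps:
O(M) = 1
21*(37 + O(-5)) = 21*(37 + 1) = 21*38 = 798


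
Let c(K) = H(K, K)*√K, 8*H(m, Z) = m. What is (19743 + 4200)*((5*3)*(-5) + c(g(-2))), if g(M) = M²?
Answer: -1771782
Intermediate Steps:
H(m, Z) = m/8
c(K) = K^(3/2)/8 (c(K) = (K/8)*√K = K^(3/2)/8)
(19743 + 4200)*((5*3)*(-5) + c(g(-2))) = (19743 + 4200)*((5*3)*(-5) + ((-2)²)^(3/2)/8) = 23943*(15*(-5) + 4^(3/2)/8) = 23943*(-75 + (⅛)*8) = 23943*(-75 + 1) = 23943*(-74) = -1771782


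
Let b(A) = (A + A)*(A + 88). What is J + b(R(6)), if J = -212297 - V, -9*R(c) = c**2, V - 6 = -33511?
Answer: -179464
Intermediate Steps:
V = -33505 (V = 6 - 33511 = -33505)
R(c) = -c**2/9
b(A) = 2*A*(88 + A) (b(A) = (2*A)*(88 + A) = 2*A*(88 + A))
J = -178792 (J = -212297 - 1*(-33505) = -212297 + 33505 = -178792)
J + b(R(6)) = -178792 + 2*(-1/9*6**2)*(88 - 1/9*6**2) = -178792 + 2*(-1/9*36)*(88 - 1/9*36) = -178792 + 2*(-4)*(88 - 4) = -178792 + 2*(-4)*84 = -178792 - 672 = -179464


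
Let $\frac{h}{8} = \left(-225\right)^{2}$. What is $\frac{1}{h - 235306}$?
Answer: $\frac{1}{169694} \approx 5.893 \cdot 10^{-6}$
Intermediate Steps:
$h = 405000$ ($h = 8 \left(-225\right)^{2} = 8 \cdot 50625 = 405000$)
$\frac{1}{h - 235306} = \frac{1}{405000 - 235306} = \frac{1}{169694}$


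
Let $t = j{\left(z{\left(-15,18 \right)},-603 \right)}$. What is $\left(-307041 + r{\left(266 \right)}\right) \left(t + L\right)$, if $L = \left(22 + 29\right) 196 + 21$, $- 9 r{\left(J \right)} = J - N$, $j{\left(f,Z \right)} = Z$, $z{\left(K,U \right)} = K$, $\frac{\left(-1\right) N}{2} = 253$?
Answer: $-2891291486$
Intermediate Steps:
$N = -506$ ($N = \left(-2\right) 253 = -506$)
$r{\left(J \right)} = - \frac{506}{9} - \frac{J}{9}$ ($r{\left(J \right)} = - \frac{J - -506}{9} = - \frac{J + 506}{9} = - \frac{506 + J}{9} = - \frac{506}{9} - \frac{J}{9}$)
$t = -603$
$L = 10017$ ($L = 51 \cdot 196 + 21 = 9996 + 21 = 10017$)
$\left(-307041 + r{\left(266 \right)}\right) \left(t + L\right) = \left(-307041 - \frac{772}{9}\right) \left(-603 + 10017\right) = \left(-307041 - \frac{772}{9}\right) 9414 = \left(- \frac{2764141}{9}\right) 9414 = -2891291486$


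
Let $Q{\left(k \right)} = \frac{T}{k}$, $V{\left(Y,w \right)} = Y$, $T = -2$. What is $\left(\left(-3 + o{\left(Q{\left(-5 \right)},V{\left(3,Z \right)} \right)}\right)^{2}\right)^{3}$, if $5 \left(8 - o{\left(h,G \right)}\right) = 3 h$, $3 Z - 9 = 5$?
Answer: $\frac{2839760855281}{244140625} \approx 11632.0$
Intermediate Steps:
$Z = \frac{14}{3}$ ($Z = 3 + \frac{1}{3} \cdot 5 = 3 + \frac{5}{3} = \frac{14}{3} \approx 4.6667$)
$Q{\left(k \right)} = - \frac{2}{k}$
$o{\left(h,G \right)} = 8 - \frac{3 h}{5}$
$\left(\left(-3 + o{\left(Q{\left(-5 \right)},V{\left(3,Z \right)} \right)}\right)^{2}\right)^{3} = \left(\left(-3 + \left(8 - \frac{3 \left(- \frac{2}{-5}\right)}{5}\right)\right)^{2}\right)^{3} = \left(\left(-3 + \left(8 - \frac{3 \left(\left(-2\right) \left(- \frac{1}{5}\right)\right)}{5}\right)\right)^{2}\right)^{3} = \left(\left(-3 + \left(8 - \frac{6}{25}\right)\right)^{2}\right)^{3} = \left(\left(-3 + \frac{194}{25}\right)^{2}\right)^{3} = \left(\left(\frac{119}{25}\right)^{2}\right)^{3} = \left(\frac{14161}{625}\right)^{3} = \frac{2839760855281}{244140625}$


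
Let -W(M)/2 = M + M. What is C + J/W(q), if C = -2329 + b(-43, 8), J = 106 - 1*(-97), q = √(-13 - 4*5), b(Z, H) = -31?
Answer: -2360 + 203*I*√33/132 ≈ -2360.0 + 8.8344*I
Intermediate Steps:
q = I*√33 (q = √(-13 - 20) = √(-33) = I*√33 ≈ 5.7446*I)
W(M) = -4*M (W(M) = -2*(M + M) = -4*M)
J = 203 (J = 106 + 97 = 203)
C = -2360 (C = -2329 - 31 = -2360)
C + J/W(q) = -2360 + 203/((-4*I*√33)) = -2360 + 203*(I*√33/132) = -2360 + 203*I*√33/132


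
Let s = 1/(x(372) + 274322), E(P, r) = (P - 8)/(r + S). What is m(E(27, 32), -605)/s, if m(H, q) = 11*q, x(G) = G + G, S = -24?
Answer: -1830564230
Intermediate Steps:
E(P, r) = (-8 + P)/(-24 + r) (E(P, r) = (P - 8)/(r - 24) = (-8 + P)/(-24 + r))
x(G) = 2*G
s = 1/275066 (s = 1/(2*372 + 274322) = 1/(744 + 274322) = 1/275066 ≈ 3.6355e-6)
m(E(27, 32), -605)/s = (11*(-605))/(1/275066) = -6655*275066 = -1830564230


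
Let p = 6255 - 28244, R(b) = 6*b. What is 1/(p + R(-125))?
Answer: -1/22739 ≈ -4.3977e-5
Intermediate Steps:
p = -21989
1/(p + R(-125)) = 1/(-21989 + 6*(-125)) = 1/(-21989 - 750) = 1/(-22739) = -1/22739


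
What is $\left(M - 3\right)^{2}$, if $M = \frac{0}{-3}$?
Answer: $9$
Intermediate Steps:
$M = 0$ ($M = 0 \left(- \frac{1}{3}\right) = 0$)
$\left(M - 3\right)^{2} = \left(0 - 3\right)^{2} = \left(-3\right)^{2} = 9$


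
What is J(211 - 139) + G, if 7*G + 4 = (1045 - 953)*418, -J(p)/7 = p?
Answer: 34924/7 ≈ 4989.1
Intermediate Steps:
J(p) = -7*p
G = 38452/7 (G = -4/7 + ((1045 - 953)*418)/7 = -4/7 + (92*418)/7 = -4/7 + (1/7)*38456 = -4/7 + 38456/7 = 38452/7 ≈ 5493.1)
J(211 - 139) + G = -7*(211 - 139) + 38452/7 = -7*72 + 38452/7 = -504 + 38452/7 = 34924/7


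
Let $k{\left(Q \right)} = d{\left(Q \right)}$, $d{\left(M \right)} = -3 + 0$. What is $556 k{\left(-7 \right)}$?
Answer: $-1668$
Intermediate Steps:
$d{\left(M \right)} = -3$
$k{\left(Q \right)} = -3$
$556 k{\left(-7 \right)} = 556 \left(-3\right) = -1668$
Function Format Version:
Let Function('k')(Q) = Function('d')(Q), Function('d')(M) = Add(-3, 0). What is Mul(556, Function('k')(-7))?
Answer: -1668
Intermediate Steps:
Function('d')(M) = -3
Function('k')(Q) = -3
Mul(556, Function('k')(-7)) = Mul(556, -3) = -1668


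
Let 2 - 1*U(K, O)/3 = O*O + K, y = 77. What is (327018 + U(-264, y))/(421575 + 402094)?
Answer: 310029/823669 ≈ 0.37640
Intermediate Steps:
U(K, O) = 6 - 3*K - 3*O² (U(K, O) = 6 - 3*(O*O + K) = 6 - 3*(O² + K) = 6 - 3*(K + O²) = 6 + (-3*K - 3*O²) = 6 - 3*K - 3*O²)
(327018 + U(-264, y))/(421575 + 402094) = (327018 + (6 - 3*(-264) - 3*77²))/(421575 + 402094) = (327018 + (6 + 792 - 3*5929))/823669 = (327018 + (6 + 792 - 17787))*(1/823669) = (327018 - 16989)*(1/823669) = 310029*(1/823669) = 310029/823669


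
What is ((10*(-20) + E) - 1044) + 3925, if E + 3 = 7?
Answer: 2685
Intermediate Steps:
E = 4 (E = -3 + 7 = 4)
((10*(-20) + E) - 1044) + 3925 = ((10*(-20) + 4) - 1044) + 3925 = ((-200 + 4) - 1044) + 3925 = (-196 - 1044) + 3925 = -1240 + 3925 = 2685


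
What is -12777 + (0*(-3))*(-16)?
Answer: -12777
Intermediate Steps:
-12777 + (0*(-3))*(-16) = -12777 + 0*(-16) = -12777 + 0 = -12777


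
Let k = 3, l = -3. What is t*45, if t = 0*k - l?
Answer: 135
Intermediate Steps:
t = 3 (t = 0*3 - 1*(-3) = 0 + 3 = 3)
t*45 = 3*45 = 135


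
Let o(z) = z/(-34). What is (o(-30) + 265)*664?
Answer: 3001280/17 ≈ 1.7655e+5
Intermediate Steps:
o(z) = -z/34 (o(z) = z*(-1/34) = -z/34)
(o(-30) + 265)*664 = (-1/34*(-30) + 265)*664 = (15/17 + 265)*664 = (4520/17)*664 = 3001280/17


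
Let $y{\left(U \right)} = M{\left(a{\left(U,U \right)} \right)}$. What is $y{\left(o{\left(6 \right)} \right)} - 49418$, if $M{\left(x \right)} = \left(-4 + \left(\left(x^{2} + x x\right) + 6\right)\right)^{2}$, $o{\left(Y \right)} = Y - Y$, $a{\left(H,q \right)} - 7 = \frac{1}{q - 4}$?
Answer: $- \frac{2607727}{64} \approx -40746.0$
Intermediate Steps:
$a{\left(H,q \right)} = 7 + \frac{1}{-4 + q}$ ($a{\left(H,q \right)} = 7 + \frac{1}{q - 4} = 7 + \frac{1}{-4 + q}$)
$o{\left(Y \right)} = 0$
$M{\left(x \right)} = \left(2 + 2 x^{2}\right)^{2}$ ($M{\left(x \right)} = \left(-4 + \left(\left(x^{2} + x^{2}\right) + 6\right)\right)^{2} = \left(-4 + \left(2 x^{2} + 6\right)\right)^{2} = \left(-4 + \left(6 + 2 x^{2}\right)\right)^{2} = \left(2 + 2 x^{2}\right)^{2}$)
$y{\left(U \right)} = 4 \left(1 + \frac{\left(-27 + 7 U\right)^{2}}{\left(-4 + U\right)^{2}}\right)^{2}$ ($y{\left(U \right)} = 4 \left(1 + \left(\frac{-27 + 7 U}{-4 + U}\right)^{2}\right)^{2} = 4 \left(1 + \frac{\left(-27 + 7 U\right)^{2}}{\left(-4 + U\right)^{2}}\right)^{2}$)
$y{\left(o{\left(6 \right)} \right)} - 49418 = \frac{4 \left(\left(-27 + 7 \cdot 0\right)^{2} + \left(-4 + 0\right)^{2}\right)^{2}}{\left(-4 + 0\right)^{4}} - 49418 = \frac{4 \left(\left(-27 + 0\right)^{2} + \left(-4\right)^{2}\right)^{2}}{256} - 49418 = 4 \cdot \frac{1}{256} \left(\left(-27\right)^{2} + 16\right)^{2} - 49418 = 4 \cdot \frac{1}{256} \left(729 + 16\right)^{2} - 49418 = 4 \cdot \frac{1}{256} \cdot 745^{2} - 49418 = 4 \cdot \frac{1}{256} \cdot 555025 - 49418 = \frac{555025}{64} - 49418 = - \frac{2607727}{64}$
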